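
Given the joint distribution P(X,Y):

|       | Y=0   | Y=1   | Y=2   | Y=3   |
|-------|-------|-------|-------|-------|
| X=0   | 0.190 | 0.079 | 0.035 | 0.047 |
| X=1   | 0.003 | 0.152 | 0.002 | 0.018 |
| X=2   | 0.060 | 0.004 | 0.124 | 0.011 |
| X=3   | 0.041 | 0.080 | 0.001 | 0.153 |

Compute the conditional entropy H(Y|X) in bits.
1.3609 bits

H(Y|X) = H(X,Y) - H(X)

H(X,Y) = -Σ_{x,y} P(x,y) log₂ P(x,y). Per-cell terms -P(x,y)·log₂P(x,y):
  X=0: 0.455226, 0.289298, 0.169278, 0.207326
  X=1: 0.025142, 0.413114, 0.017932, 0.104325
  X=2: 0.243534, 0.031863, 0.373437, 0.071570
  X=3: 0.188938, 0.291508, 0.009966, 0.414385
Sum of the 16 terms: H(X,Y) = 3.30684 bits

Marginal of X (row sums):
  P(X=0) = 0.190 + 0.079 + 0.035 + 0.047 = 0.351
  P(X=1) = 0.003 + 0.152 + 0.002 + 0.018 = 0.175
  P(X=2) = 0.060 + 0.004 + 0.124 + 0.011 = 0.199
  P(X=3) = 0.041 + 0.080 + 0.001 + 0.153 = 0.275
H(X) = -[0.351·log₂(0.351) + 0.175·log₂(0.175) + 0.199·log₂(0.199) + 0.275·log₂(0.275)]
  = 0.530170 + 0.440050 + 0.463503 + 0.512187 = 1.94591 bits

H(Y|X) = H(X,Y) - H(X) = 3.30684 - 1.94591 = 1.3609 bits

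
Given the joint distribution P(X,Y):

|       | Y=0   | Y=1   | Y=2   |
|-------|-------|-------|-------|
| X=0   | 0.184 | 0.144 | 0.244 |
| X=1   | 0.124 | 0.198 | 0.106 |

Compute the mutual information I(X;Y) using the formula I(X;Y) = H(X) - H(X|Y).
0.0400 bits

I(X;Y) = H(X) - H(X|Y)

Marginal of X (row sums):
  P(X=0) = 0.184 + 0.144 + 0.244 = 0.572
  P(X=1) = 0.124 + 0.198 + 0.106 = 0.428
H(X) = -[0.572·log₂(0.572) + 0.428·log₂(0.428)]
  = 0.4610 + 0.5240 = 0.9850 bits

Marginal of Y (column sums):
  P(Y=0) = 0.184 + 0.124 = 0.308
  P(Y=1) = 0.144 + 0.198 = 0.342
  P(Y=2) = 0.244 + 0.106 = 0.350
H(X|Y) = Σ_y P(y)·H(X|Y=y):
  Y=0: P(Y=0) = 0.308, P(X|Y=0) = (46/77, 31/77) → H(X|Y=0) = 0.9724
  Y=1: P(Y=1) = 0.342, P(X|Y=1) = (8/19, 11/19) → H(X|Y=1) = 0.9819
  Y=2: P(Y=2) = 0.350, P(X|Y=2) = (122/175, 53/175) → H(X|Y=2) = 0.8848
H(X|Y) = 0.308·0.9724 + 0.342·0.9819 + 0.350·0.8848 = 0.9450 bits

I(X;Y) = H(X) - H(X|Y) = 0.9850 - 0.9450 = 0.0400 bits

Cross-check via I(X;Y) = H(X) + H(Y) - H(X,Y): computing H(Y) from the column sums and H(X,Y) from the 6 cells in the same way gives H(Y) = 1.5828 bits and H(X,Y) = 2.5278 bits, so
I(X;Y) = 0.9850 + 1.5828 - 2.5278 = 0.0400 bits ✓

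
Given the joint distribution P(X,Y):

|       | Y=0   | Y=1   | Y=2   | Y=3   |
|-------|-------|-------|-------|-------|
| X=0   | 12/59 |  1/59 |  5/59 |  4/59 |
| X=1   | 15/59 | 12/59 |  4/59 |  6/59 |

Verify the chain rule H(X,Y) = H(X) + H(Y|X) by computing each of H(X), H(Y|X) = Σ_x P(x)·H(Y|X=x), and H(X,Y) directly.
H(X) = 0.9529 bits, H(Y|X) = 1.7474 bits, H(X,Y) = 2.7002 bits

Marginal of X (row sums):
  P(X=0) = 12/59 + 1/59 + 5/59 + 4/59 = 22/59
  P(X=1) = 15/59 + 12/59 + 4/59 + 6/59 = 37/59
H(X) = -[(22/59)·log₂(22/59) + (37/59)·log₂(37/59)]
  = 0.5307 + 0.4222 = 0.9529 bits

H(Y|X) = Σ_x P(x)·H(Y|X=x):
  X=0: P(X=0) = 22/59, P(Y|X=0) = (6/11, 1/22, 5/22, 2/11) → H(Y|X=0) = 1.6127
  X=1: P(X=1) = 37/59, P(Y|X=1) = (15/37, 12/37, 4/37, 6/37) → H(Y|X=1) = 1.8275
H(Y|X) = (22/59)·1.6127 + (37/59)·1.8275 = 1.7474 bits

H(X,Y) = -Σ_{x,y} P(x,y) log₂ P(x,y). Per-cell terms -P(x,y)·log₂P(x,y):
  X=0: 0.4673, 0.0997, 0.3018, 0.2632
  X=1: 0.5023, 0.4673, 0.2632, 0.3354
Sum of the 8 terms: H(X,Y) = 2.7002 bits

Chain rule check:
  H(X) + H(Y|X) = 0.9529 + 1.7474 = 2.7003 bits
  H(X,Y) = 2.7002 bits
✓ Chain rule verified (Δ = 0.0001 is 4-dp rounding noise: each of the three values was rounded independently).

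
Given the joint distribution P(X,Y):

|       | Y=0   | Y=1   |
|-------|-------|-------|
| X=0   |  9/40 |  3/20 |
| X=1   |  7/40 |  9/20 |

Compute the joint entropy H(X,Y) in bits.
1.8532 bits

H(X,Y) = -Σ_{x,y} P(x,y) log₂ P(x,y). Per-cell terms -P(x,y)·log₂P(x,y):
  X=0: 0.4842, 0.4105
  X=1: 0.4401, 0.5184
Sum of the 4 terms: H(X,Y) = 1.8532 bits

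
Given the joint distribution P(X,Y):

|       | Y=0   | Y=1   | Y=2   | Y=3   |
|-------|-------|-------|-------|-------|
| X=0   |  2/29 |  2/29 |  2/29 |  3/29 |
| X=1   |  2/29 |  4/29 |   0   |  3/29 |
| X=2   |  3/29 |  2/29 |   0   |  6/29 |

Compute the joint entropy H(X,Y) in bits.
3.2106 bits

H(X,Y) = -Σ_{x,y} P(x,y) log₂ P(x,y). Per-cell terms -P(x,y)·log₂P(x,y):
  X=0: 0.26607, 0.26607, 0.26607, 0.33859
  X=1: 0.26607, 0.39420, 0.00000, 0.33859
  X=2: 0.33859, 0.26607, 0.00000, 0.47028
  (cells with P = 0 contribute 0)
Sum of the 12 terms: H(X,Y) = 3.2106 bits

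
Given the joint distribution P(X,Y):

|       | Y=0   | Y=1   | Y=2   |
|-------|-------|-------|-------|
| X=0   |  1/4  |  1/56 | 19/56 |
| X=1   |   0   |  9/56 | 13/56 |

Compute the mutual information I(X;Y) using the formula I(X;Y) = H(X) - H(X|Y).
0.3260 bits

I(X;Y) = H(X) - H(X|Y)

Marginal of X (row sums):
  P(X=0) = 1/4 + 1/56 + 19/56 = 17/28
  P(X=1) = 0 + 9/56 + 13/56 = 11/28
H(X) = -[(17/28)·log₂(17/28) + (11/28)·log₂(11/28)]
  = 0.4371 + 0.5295 = 0.9666 bits

Marginal of Y (column sums):
  P(Y=0) = 1/4 + 0 = 1/4
  P(Y=1) = 1/56 + 9/56 = 5/28
  P(Y=2) = 19/56 + 13/56 = 4/7
H(X|Y) = Σ_y P(y)·H(X|Y=y):
  Y=0: P(Y=0) = 1/4, P(X|Y=0) = (1, 0) → H(X|Y=0) = 0.0000
  Y=1: P(Y=1) = 5/28, P(X|Y=1) = (1/10, 9/10) → H(X|Y=1) = 0.4690
  Y=2: P(Y=2) = 4/7, P(X|Y=2) = (19/32, 13/32) → H(X|Y=2) = 0.9745
H(X|Y) = (1/4)·0.0000 + (5/28)·0.4690 + (4/7)·0.9745 = 0.6406 bits

I(X;Y) = H(X) - H(X|Y) = 0.9666 - 0.6406 = 0.3260 bits

Cross-check via I(X;Y) = H(X) + H(Y) - H(X,Y): computing H(Y) from the column sums and H(X,Y) from the 6 cells in the same way gives H(Y) = 1.4052 bits and H(X,Y) = 2.0458 bits, so
I(X;Y) = 0.9666 + 1.4052 - 2.0458 = 0.3260 bits ✓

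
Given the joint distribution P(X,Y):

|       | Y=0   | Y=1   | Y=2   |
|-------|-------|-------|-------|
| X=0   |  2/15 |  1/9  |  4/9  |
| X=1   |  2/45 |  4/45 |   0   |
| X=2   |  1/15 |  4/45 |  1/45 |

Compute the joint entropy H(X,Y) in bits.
2.4627 bits

H(X,Y) = -Σ_{x,y} P(x,y) log₂ P(x,y). Per-cell terms -P(x,y)·log₂P(x,y):
  X=0: 0.3876, 0.3522, 0.5200
  X=1: 0.1996, 0.3104, 0.0000
  X=2: 0.2605, 0.3104, 0.1220
  (cells with P = 0 contribute 0)
Sum of the 9 terms: H(X,Y) = 2.4627 bits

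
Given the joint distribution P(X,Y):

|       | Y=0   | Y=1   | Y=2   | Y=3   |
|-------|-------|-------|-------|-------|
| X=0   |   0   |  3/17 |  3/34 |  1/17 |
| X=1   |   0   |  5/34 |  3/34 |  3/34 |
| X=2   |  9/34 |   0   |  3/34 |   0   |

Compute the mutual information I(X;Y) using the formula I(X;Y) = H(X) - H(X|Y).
0.6998 bits

I(X;Y) = H(X) - H(X|Y)

Marginal of X (row sums):
  P(X=0) = 0 + 3/17 + 3/34 + 1/17 = 11/34
  P(X=1) = 0 + 5/34 + 3/34 + 3/34 = 11/34
  P(X=2) = 9/34 + 0 + 3/34 + 0 = 6/17
H(X) = -[(11/34)·log₂(11/34) + (11/34)·log₂(11/34) + (6/17)·log₂(6/17)]
  = 0.5267 + 0.5267 + 0.5303 = 1.5837 bits

Marginal of Y (column sums):
  P(Y=0) = 0 + 0 + 9/34 = 9/34
  P(Y=1) = 3/17 + 5/34 + 0 = 11/34
  P(Y=2) = 3/34 + 3/34 + 3/34 = 9/34
  P(Y=3) = 1/17 + 3/34 + 0 = 5/34
H(X|Y) = Σ_y P(y)·H(X|Y=y):
  Y=0: P(Y=0) = 9/34, P(X|Y=0) = (0, 0, 1) → H(X|Y=0) = 0.0000
  Y=1: P(Y=1) = 11/34, P(X|Y=1) = (6/11, 5/11, 0) → H(X|Y=1) = 0.9940
  Y=2: P(Y=2) = 9/34, P(X|Y=2) = (1/3, 1/3, 1/3) → H(X|Y=2) = 1.5850
  Y=3: P(Y=3) = 5/34, P(X|Y=3) = (2/5, 3/5, 0) → H(X|Y=3) = 0.9710
H(X|Y) = (9/34)·0.0000 + (11/34)·0.9940 + (9/34)·1.5850 + (5/34)·0.9710 = 0.8839 bits

I(X;Y) = H(X) - H(X|Y) = 1.5837 - 0.8839 = 0.6998 bits

Cross-check via I(X;Y) = H(X) + H(Y) - H(X,Y): computing H(Y) from the column sums and H(X,Y) from the 12 cells in the same way gives H(Y) = 1.9486 bits and H(X,Y) = 2.8325 bits, so
I(X;Y) = 1.5837 + 1.9486 - 2.8325 = 0.6998 bits ✓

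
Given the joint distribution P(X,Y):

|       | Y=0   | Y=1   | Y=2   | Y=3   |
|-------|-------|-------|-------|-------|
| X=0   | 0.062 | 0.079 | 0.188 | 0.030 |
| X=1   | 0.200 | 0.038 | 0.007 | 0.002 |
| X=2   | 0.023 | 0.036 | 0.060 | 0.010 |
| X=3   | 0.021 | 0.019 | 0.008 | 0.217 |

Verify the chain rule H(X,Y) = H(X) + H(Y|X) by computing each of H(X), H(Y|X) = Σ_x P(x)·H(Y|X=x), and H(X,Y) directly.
H(X) = 1.9177 bits, H(Y|X) = 1.3046 bits, H(X,Y) = 3.2223 bits

Marginal of X (row sums):
  P(X=0) = 0.062 + 0.079 + 0.188 + 0.030 = 0.359
  P(X=1) = 0.200 + 0.038 + 0.007 + 0.002 = 0.247
  P(X=2) = 0.023 + 0.036 + 0.060 + 0.010 = 0.129
  P(X=3) = 0.021 + 0.019 + 0.008 + 0.217 = 0.265
H(X) = -[0.359·log₂(0.359) + 0.247·log₂(0.247) + 0.129·log₂(0.129) + 0.265·log₂(0.265)]
  = 0.53058 + 0.49830 + 0.38114 + 0.50772 = 1.9177 bits

H(Y|X) = Σ_x P(x)·H(Y|X=x):
  X=0: P(X=0) = 0.359, P(Y|X=0) = (62/359, 79/359, 188/359, 30/359) → H(Y|X=0) = 1.70615
  X=1: P(X=1) = 0.247, P(Y|X=1) = (200/247, 2/13, 7/247, 2/247) → H(Y|X=1) = 0.86398
  X=2: P(X=2) = 0.129, P(Y|X=2) = (23/129, 12/43, 20/43, 10/129) → H(Y|X=2) = 1.75703
  X=3: P(X=3) = 0.265, P(Y|X=3) = (21/265, 19/265, 8/265, 217/265) → H(Y|X=3) = 0.95096
H(Y|X) = 0.359·1.70615 + 0.247·0.86398 + 0.129·1.75703 + 0.265·0.95096 = 1.3046 bits

H(X,Y) = -Σ_{x,y} P(x,y) log₂ P(x,y). Per-cell terms -P(x,y)·log₂P(x,y):
  X=0: 0.24872, 0.28930, 0.45330, 0.15177
  X=1: 0.46439, 0.17928, 0.05011, 0.01793
  X=2: 0.12517, 0.17265, 0.24353, 0.06644
  X=3: 0.11704, 0.10864, 0.05573, 0.47832
Sum of the 16 terms: H(X,Y) = 3.2223 bits

Chain rule check:
  H(X) + H(Y|X) = 1.9177 + 1.3046 = 3.2223 bits
  H(X,Y) = 3.2223 bits
✓ Chain rule verified.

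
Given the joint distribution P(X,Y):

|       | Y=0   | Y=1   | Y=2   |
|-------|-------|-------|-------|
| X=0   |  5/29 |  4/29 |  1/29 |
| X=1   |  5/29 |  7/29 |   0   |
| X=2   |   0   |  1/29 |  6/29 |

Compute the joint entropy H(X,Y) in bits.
2.5690 bits

H(X,Y) = -Σ_{x,y} P(x,y) log₂ P(x,y). Per-cell terms -P(x,y)·log₂P(x,y):
  X=0: 0.43725, 0.39420, 0.16752
  X=1: 0.43725, 0.49498, 0.00000
  X=2: 0.00000, 0.16752, 0.47028
  (cells with P = 0 contribute 0)
Sum of the 9 terms: H(X,Y) = 2.5690 bits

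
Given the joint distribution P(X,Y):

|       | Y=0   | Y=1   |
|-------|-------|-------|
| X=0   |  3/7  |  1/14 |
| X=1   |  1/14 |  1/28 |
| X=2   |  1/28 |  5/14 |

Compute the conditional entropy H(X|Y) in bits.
0.9454 bits

H(X|Y) = H(X,Y) - H(Y)

H(X,Y) = -Σ_{x,y} P(x,y) log₂ P(x,y). Per-cell terms -P(x,y)·log₂P(x,y):
  X=0: 0.52388, 0.27195
  X=1: 0.27195, 0.17169
  X=2: 0.17169, 0.53051
Sum of the 6 terms: H(X,Y) = 1.9417 bits

Marginal of Y (column sums):
  P(Y=0) = 3/7 + 1/14 + 1/28 = 15/28
  P(Y=1) = 1/14 + 1/28 + 5/14 = 13/28
H(Y) = -[(15/28)·log₂(15/28) + (13/28)·log₂(13/28)]
  = 0.48239 + 0.51392 = 0.9963 bits

H(X|Y) = H(X,Y) - H(Y) = 1.9417 - 0.9963 = 0.9454 bits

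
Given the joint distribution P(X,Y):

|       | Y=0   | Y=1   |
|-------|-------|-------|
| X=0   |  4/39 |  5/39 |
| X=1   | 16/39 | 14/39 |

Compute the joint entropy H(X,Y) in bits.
1.7748 bits

H(X,Y) = -Σ_{x,y} P(x,y) log₂ P(x,y). Per-cell terms -P(x,y)·log₂P(x,y):
  X=0: 0.3370, 0.3799
  X=1: 0.5273, 0.5306
Sum of the 4 terms: H(X,Y) = 1.7748 bits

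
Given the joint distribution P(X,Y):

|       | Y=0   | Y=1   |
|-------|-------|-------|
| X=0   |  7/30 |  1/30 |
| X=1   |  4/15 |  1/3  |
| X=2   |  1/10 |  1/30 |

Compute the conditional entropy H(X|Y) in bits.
1.2151 bits

H(X|Y) = H(X,Y) - H(Y)

H(X,Y) = -Σ_{x,y} P(x,y) log₂ P(x,y). Per-cell terms -P(x,y)·log₂P(x,y):
  X=0: 0.489892, 0.163563
  X=1: 0.508504, 0.528321
  X=2: 0.332193, 0.163563
Sum of the 6 terms: H(X,Y) = 2.18604 bits

Marginal of Y (column sums):
  P(Y=0) = 7/30 + 4/15 + 1/10 = 3/5
  P(Y=1) = 1/30 + 1/3 + 1/30 = 2/5
H(Y) = -[(3/5)·log₂(3/5) + (2/5)·log₂(2/5)]
  = 0.442179 + 0.528771 = 0.97095 bits

H(X|Y) = H(X,Y) - H(Y) = 2.18604 - 0.97095 = 1.2151 bits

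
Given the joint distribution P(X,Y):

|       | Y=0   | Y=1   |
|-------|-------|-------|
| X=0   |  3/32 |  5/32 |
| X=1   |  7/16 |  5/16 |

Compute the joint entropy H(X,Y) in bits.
1.7848 bits

H(X,Y) = -Σ_{x,y} P(x,y) log₂ P(x,y). Per-cell terms -P(x,y)·log₂P(x,y):
  X=0: 0.3202, 0.4184
  X=1: 0.5218, 0.5244
Sum of the 4 terms: H(X,Y) = 1.7848 bits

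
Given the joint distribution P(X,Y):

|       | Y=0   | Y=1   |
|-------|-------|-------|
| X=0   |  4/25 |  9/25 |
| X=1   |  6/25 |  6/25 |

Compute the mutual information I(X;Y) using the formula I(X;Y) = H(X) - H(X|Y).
0.0279 bits

I(X;Y) = H(X) - H(X|Y)

Marginal of X (row sums):
  P(X=0) = 4/25 + 9/25 = 13/25
  P(X=1) = 6/25 + 6/25 = 12/25
H(X) = -[(13/25)·log₂(13/25) + (12/25)·log₂(12/25)]
  = 0.49058 + 0.50827 = 0.99885 bits

Marginal of Y (column sums):
  P(Y=0) = 4/25 + 6/25 = 2/5
  P(Y=1) = 9/25 + 6/25 = 3/5
H(X|Y) = Σ_y P(y)·H(X|Y=y):
  Y=0: P(Y=0) = 2/5, P(X|Y=0) = (2/5, 3/5) → H(X|Y=0) = 0.97095
  Y=1: P(Y=1) = 3/5, P(X|Y=1) = (3/5, 2/5) → H(X|Y=1) = 0.97095
H(X|Y) = (2/5)·0.97095 + (3/5)·0.97095 = 0.97095 bits

I(X;Y) = H(X) - H(X|Y) = 0.99885 - 0.97095 = 0.0279 bits

Cross-check via I(X;Y) = H(X) + H(Y) - H(X,Y): computing H(Y) from the column sums and H(X,Y) from the 4 cells in the same way gives H(Y) = 0.97095 bits and H(X,Y) = 1.94190 bits, so
I(X;Y) = 0.99885 + 0.97095 - 1.94190 = 0.0279 bits ✓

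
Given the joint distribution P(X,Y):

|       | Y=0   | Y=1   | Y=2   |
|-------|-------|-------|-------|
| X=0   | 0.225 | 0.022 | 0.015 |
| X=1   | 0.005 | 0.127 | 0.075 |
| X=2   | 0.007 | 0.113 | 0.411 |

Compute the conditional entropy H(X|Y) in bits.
0.8275 bits

H(X|Y) = H(X,Y) - H(Y)

H(X,Y) = -Σ_{x,y} P(x,y) log₂ P(x,y). Per-cell terms -P(x,y)·log₂P(x,y):
  X=0: 0.48420, 0.12114, 0.09088
  X=1: 0.03822, 0.37809, 0.28027
  X=2: 0.05011, 0.35545, 0.52723
Sum of the 9 terms: H(X,Y) = 2.3256 bits

Marginal of Y (column sums):
  P(Y=0) = 0.225 + 0.005 + 0.007 = 0.237
  P(Y=1) = 0.022 + 0.127 + 0.113 = 0.262
  P(Y=2) = 0.015 + 0.075 + 0.411 = 0.501
H(Y) = -[0.237·log₂(0.237) + 0.262·log₂(0.262) + 0.501·log₂(0.501)]
  = 0.49226 + 0.50628 + 0.49956 = 1.4981 bits

H(X|Y) = H(X,Y) - H(Y) = 2.3256 - 1.4981 = 0.8275 bits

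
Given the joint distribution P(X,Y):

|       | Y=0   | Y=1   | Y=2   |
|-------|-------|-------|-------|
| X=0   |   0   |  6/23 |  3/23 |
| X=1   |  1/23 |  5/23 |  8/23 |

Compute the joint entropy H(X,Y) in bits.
2.0942 bits

H(X,Y) = -Σ_{x,y} P(x,y) log₂ P(x,y). Per-cell terms -P(x,y)·log₂P(x,y):
  X=0: 0.0000, 0.5057, 0.3833
  X=1: 0.1967, 0.4786, 0.5299
  (cells with P = 0 contribute 0)
Sum of the 6 terms: H(X,Y) = 2.0942 bits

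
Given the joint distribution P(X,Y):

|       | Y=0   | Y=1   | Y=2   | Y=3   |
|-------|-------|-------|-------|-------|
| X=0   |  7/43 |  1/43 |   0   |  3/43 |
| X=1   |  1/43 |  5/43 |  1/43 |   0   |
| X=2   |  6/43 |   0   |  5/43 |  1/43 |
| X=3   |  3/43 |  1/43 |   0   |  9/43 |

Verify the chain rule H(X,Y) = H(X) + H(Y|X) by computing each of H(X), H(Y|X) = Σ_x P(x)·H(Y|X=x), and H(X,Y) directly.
H(X) = 1.9651 bits, H(Y|X) = 1.2189 bits, H(X,Y) = 3.1839 bits

Marginal of X (row sums):
  P(X=0) = 7/43 + 1/43 + 0 + 3/43 = 11/43
  P(X=1) = 1/43 + 5/43 + 1/43 + 0 = 7/43
  P(X=2) = 6/43 + 0 + 5/43 + 1/43 = 12/43
  P(X=3) = 3/43 + 1/43 + 0 + 9/43 = 13/43
H(X) = -[(11/43)·log₂(11/43) + (7/43)·log₂(7/43) + (12/43)·log₂(12/43) + (13/43)·log₂(13/43)]
  = 0.50314 + 0.42633 + 0.51385 + 0.52176 = 1.9651 bits

H(Y|X) = Σ_x P(x)·H(Y|X=x):
  X=0: P(X=0) = 11/43, P(Y|X=0) = (7/11, 1/11, 0, 3/11) → H(Y|X=0) = 1.24067
  X=1: P(X=1) = 7/43, P(Y|X=1) = (1/7, 5/7, 1/7, 0) → H(Y|X=1) = 1.14883
  X=2: P(X=2) = 12/43, P(Y|X=2) = (1/2, 0, 5/12, 1/12) → H(Y|X=2) = 1.32501
  X=3: P(X=3) = 13/43, P(Y|X=3) = (3/13, 1/13, 0, 9/13) → H(Y|X=3) = 1.14012
H(Y|X) = (11/43)·1.24067 + (7/43)·1.14883 + (12/43)·1.32501 + (13/43)·1.14012 = 1.2189 bits

H(X,Y) = -Σ_{x,y} P(x,y) log₂ P(x,y). Per-cell terms -P(x,y)·log₂P(x,y):
  X=0: 0.42633, 0.12619, 0.00000, 0.26800
  X=1: 0.12619, 0.36097, 0.12619, 0.00000
  X=2: 0.39646, 0.00000, 0.36097, 0.12619
  X=3: 0.26800, 0.12619, 0.00000, 0.47226
  (cells with P = 0 contribute 0)
Sum of the 16 terms: H(X,Y) = 3.1839 bits

Chain rule check:
  H(X) + H(Y|X) = 1.9651 + 1.2189 = 3.1840 bits
  H(X,Y) = 3.1839 bits
✓ Chain rule verified (Δ = 0.0001 is 4-dp rounding noise: each of the three values was rounded independently).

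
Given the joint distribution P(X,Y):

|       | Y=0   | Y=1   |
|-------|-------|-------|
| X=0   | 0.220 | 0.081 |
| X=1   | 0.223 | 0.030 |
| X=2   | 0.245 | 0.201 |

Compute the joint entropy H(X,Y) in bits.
2.3712 bits

H(X,Y) = -Σ_{x,y} P(x,y) log₂ P(x,y). Per-cell terms -P(x,y)·log₂P(x,y):
  X=0: 0.48057, 0.29370
  X=1: 0.48277, 0.15177
  X=2: 0.49714, 0.46526
Sum of the 6 terms: H(X,Y) = 2.3712 bits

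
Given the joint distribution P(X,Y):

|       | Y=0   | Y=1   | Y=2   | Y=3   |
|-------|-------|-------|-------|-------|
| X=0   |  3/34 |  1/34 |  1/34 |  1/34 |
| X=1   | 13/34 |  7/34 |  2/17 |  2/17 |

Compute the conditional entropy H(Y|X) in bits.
1.8119 bits

H(Y|X) = H(X,Y) - H(X)

H(X,Y) = -Σ_{x,y} P(x,y) log₂ P(x,y). Per-cell terms -P(x,y)·log₂P(x,y):
  X=0: 0.3090441, 0.1496313, 0.1496313, 0.1496313
  X=1: 0.5303324, 0.4694340, 0.3632309, 0.3632309
Sum of the 8 terms: H(X,Y) = 2.484166 bits

Marginal of X (row sums):
  P(X=0) = 3/34 + 1/34 + 1/34 + 1/34 = 3/17
  P(X=1) = 13/34 + 7/34 + 2/17 + 2/17 = 14/17
H(X) = -[(3/17)·log₂(3/17) + (14/17)·log₂(14/17)]
  = 0.4416177 + 0.2306771 = 0.672295 bits

H(Y|X) = H(X,Y) - H(X) = 2.484166 - 0.672295 = 1.8119 bits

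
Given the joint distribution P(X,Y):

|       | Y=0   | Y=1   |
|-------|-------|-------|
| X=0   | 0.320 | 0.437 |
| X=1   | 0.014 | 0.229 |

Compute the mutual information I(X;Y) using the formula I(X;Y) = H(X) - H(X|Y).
0.0978 bits

I(X;Y) = H(X) - H(X|Y)

Marginal of X (row sums):
  P(X=0) = 0.320 + 0.437 = 0.757
  P(X=1) = 0.014 + 0.229 = 0.243
H(X) = -[0.757·log₂(0.757) + 0.243·log₂(0.243)]
  = 0.304038 + 0.495956 = 0.799994 bits

Marginal of Y (column sums):
  P(Y=0) = 0.320 + 0.014 = 0.334
  P(Y=1) = 0.437 + 0.229 = 0.666
H(X|Y) = Σ_y P(y)·H(X|Y=y):
  Y=0: P(Y=0) = 0.334, P(X|Y=0) = (160/167, 7/167) → H(X|Y=0) = 0.251010
  Y=1: P(Y=1) = 0.666, P(X|Y=1) = (437/666, 229/666) → H(X|Y=1) = 0.928450
H(X|Y) = 0.334·0.251010 + 0.666·0.928450 = 0.702185 bits

I(X;Y) = H(X) - H(X|Y) = 0.799994 - 0.702185 = 0.0978 bits

Cross-check via I(X;Y) = H(X) + H(Y) - H(X,Y): computing H(Y) from the column sums and H(X,Y) from the 4 cells in the same way gives H(Y) = 0.918961 bits and H(X,Y) = 1.621146 bits, so
I(X;Y) = 0.799994 + 0.918961 - 1.621146 = 0.0978 bits ✓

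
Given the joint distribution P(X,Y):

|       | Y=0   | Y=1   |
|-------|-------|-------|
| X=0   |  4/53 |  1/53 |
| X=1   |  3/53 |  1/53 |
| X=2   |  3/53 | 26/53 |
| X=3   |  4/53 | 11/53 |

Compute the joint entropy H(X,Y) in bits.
2.2227 bits

H(X,Y) = -Σ_{x,y} P(x,y) log₂ P(x,y). Per-cell terms -P(x,y)·log₂P(x,y):
  X=0: 0.28135, 0.10807
  X=1: 0.23451, 0.10807
  X=2: 0.23451, 0.50405
  X=3: 0.28135, 0.47082
Sum of the 8 terms: H(X,Y) = 2.2227 bits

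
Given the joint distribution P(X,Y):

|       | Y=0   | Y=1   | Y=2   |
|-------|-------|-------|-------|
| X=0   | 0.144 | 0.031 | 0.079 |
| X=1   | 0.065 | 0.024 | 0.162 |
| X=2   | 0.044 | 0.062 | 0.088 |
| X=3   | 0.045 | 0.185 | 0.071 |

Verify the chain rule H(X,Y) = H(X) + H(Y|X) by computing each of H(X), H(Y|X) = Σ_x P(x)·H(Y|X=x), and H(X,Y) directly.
H(X) = 1.9831 bits, H(Y|X) = 1.3532 bits, H(X,Y) = 3.3363 bits

Marginal of X (row sums):
  P(X=0) = 0.144 + 0.031 + 0.079 = 0.254
  P(X=1) = 0.065 + 0.024 + 0.162 = 0.251
  P(X=2) = 0.044 + 0.062 + 0.088 = 0.194
  P(X=3) = 0.045 + 0.185 + 0.071 = 0.301
H(X) = -[0.254·log₂(0.254) + 0.251·log₂(0.251) + 0.194·log₂(0.194) + 0.301·log₂(0.301)]
  = 0.50218 + 0.50055 + 0.45898 + 0.52138 = 1.9831 bits

H(Y|X) = Σ_x P(x)·H(Y|X=x):
  X=0: P(X=0) = 0.254, P(Y|X=0) = (72/127, 31/254, 79/254) → H(Y|X=0) = 1.35857
  X=1: P(X=1) = 0.251, P(Y|X=1) = (65/251, 24/251, 162/251) → H(Y|X=1) = 1.23629
  X=2: P(X=2) = 0.194, P(Y|X=2) = (22/97, 31/97, 44/97) → H(Y|X=2) = 1.52875
  X=3: P(X=3) = 0.301, P(Y|X=3) = (45/301, 185/301, 71/301) → H(Y|X=3) = 1.33305
H(Y|X) = 0.254·1.35857 + 0.251·1.23629 + 0.194·1.52875 + 0.301·1.33305 = 1.3532 bits

H(X,Y) = -Σ_{x,y} P(x,y) log₂ P(x,y). Per-cell terms -P(x,y)·log₂P(x,y):
  X=0: 0.40260, 0.15536, 0.28930
  X=1: 0.25632, 0.12914, 0.42540
  X=2: 0.19828, 0.24872, 0.30856
  X=3: 0.20133, 0.45036, 0.27094
Sum of the 12 terms: H(X,Y) = 3.3363 bits

Chain rule check:
  H(X) + H(Y|X) = 1.9831 + 1.3532 = 3.3363 bits
  H(X,Y) = 3.3363 bits
✓ Chain rule verified.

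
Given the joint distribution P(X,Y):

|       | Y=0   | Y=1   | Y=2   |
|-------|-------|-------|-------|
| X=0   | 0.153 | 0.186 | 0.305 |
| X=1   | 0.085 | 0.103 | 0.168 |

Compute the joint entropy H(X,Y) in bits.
2.4606 bits

H(X,Y) = -Σ_{x,y} P(x,y) log₂ P(x,y). Per-cell terms -P(x,y)·log₂P(x,y):
  X=0: 0.41438, 0.45135, 0.52250
  X=1: 0.30229, 0.33777, 0.43234
Sum of the 6 terms: H(X,Y) = 2.4606 bits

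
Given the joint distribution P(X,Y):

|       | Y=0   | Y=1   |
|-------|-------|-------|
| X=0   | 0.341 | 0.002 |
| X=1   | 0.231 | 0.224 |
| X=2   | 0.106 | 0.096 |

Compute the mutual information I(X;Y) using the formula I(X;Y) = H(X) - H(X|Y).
0.2323 bits

I(X;Y) = H(X) - H(X|Y)

Marginal of X (row sums):
  P(X=0) = 0.341 + 0.002 = 0.343
  P(X=1) = 0.231 + 0.224 = 0.455
  P(X=2) = 0.106 + 0.096 = 0.202
H(X) = -[0.343·log₂(0.343) + 0.455·log₂(0.455) + 0.202·log₂(0.202)]
  = 0.5294958 + 0.5169080 + 0.4661297 = 1.5125335 bits

Marginal of Y (column sums):
  P(Y=0) = 0.341 + 0.231 + 0.106 = 0.678
  P(Y=1) = 0.002 + 0.224 + 0.096 = 0.322
H(X|Y) = Σ_y P(y)·H(X|Y=y):
  Y=0: P(Y=0) = 0.678, P(X|Y=0) = (341/678, 77/226, 53/339) → H(X|Y=0) = 1.4464973
  Y=1: P(Y=1) = 0.322, P(X|Y=1) = (1/161, 16/23, 48/161) → H(X|Y=1) = 0.9302836
H(X|Y) = 0.678·1.4464973 + 0.322·0.9302836 = 1.2802765 bits

I(X;Y) = H(X) - H(X|Y) = 1.5125335 - 1.2802765 = 0.2323 bits

Cross-check via I(X;Y) = H(X) + H(Y) - H(X,Y): computing H(Y) from the column sums and H(X,Y) from the 6 cells in the same way gives H(Y) = 0.9065431 bits and H(X,Y) = 2.1868197 bits, so
I(X;Y) = 1.5125335 + 0.9065431 - 2.1868197 = 0.2323 bits ✓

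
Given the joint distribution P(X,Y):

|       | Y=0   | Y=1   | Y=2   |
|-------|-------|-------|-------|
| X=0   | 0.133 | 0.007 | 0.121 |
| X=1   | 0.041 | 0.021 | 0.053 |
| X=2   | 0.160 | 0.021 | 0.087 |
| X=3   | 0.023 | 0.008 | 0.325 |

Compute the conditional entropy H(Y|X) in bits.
0.9867 bits

H(Y|X) = H(X,Y) - H(X)

H(X,Y) = -Σ_{x,y} P(x,y) log₂ P(x,y). Per-cell terms -P(x,y)·log₂P(x,y):
  X=0: 0.38710, 0.05011, 0.36868
  X=1: 0.18894, 0.11704, 0.22461
  X=2: 0.42302, 0.11704, 0.30649
  X=3: 0.12517, 0.05573, 0.52698
Sum of the 12 terms: H(X,Y) = 2.8909 bits

Marginal of X (row sums):
  P(X=0) = 0.133 + 0.007 + 0.121 = 0.261
  P(X=1) = 0.041 + 0.021 + 0.053 = 0.115
  P(X=2) = 0.160 + 0.021 + 0.087 = 0.268
  P(X=3) = 0.023 + 0.008 + 0.325 = 0.356
H(X) = -[0.261·log₂(0.261) + 0.115·log₂(0.115) + 0.268·log₂(0.268) + 0.356·log₂(0.356)]
  = 0.50579 + 0.35883 + 0.50912 + 0.53046 = 1.9042 bits

H(Y|X) = H(X,Y) - H(X) = 2.8909 - 1.9042 = 0.9867 bits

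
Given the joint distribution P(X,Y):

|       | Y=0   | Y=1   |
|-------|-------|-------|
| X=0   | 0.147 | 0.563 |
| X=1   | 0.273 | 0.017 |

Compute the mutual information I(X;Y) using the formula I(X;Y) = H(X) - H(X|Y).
0.3657 bits

I(X;Y) = H(X) - H(X|Y)

Marginal of X (row sums):
  P(X=0) = 0.147 + 0.563 = 0.710
  P(X=1) = 0.273 + 0.017 = 0.290
H(X) = -[0.710·log₂(0.710) + 0.290·log₂(0.290)]
  = 0.3508 + 0.5179 = 0.8687 bits

Marginal of Y (column sums):
  P(Y=0) = 0.147 + 0.273 = 0.420
  P(Y=1) = 0.563 + 0.017 = 0.580
H(X|Y) = Σ_y P(y)·H(X|Y=y):
  Y=0: P(Y=0) = 0.420, P(X|Y=0) = (7/20, 13/20) → H(X|Y=0) = 0.9341
  Y=1: P(Y=1) = 0.580, P(X|Y=1) = (563/580, 17/580) → H(X|Y=1) = 0.1909
H(X|Y) = 0.420·0.9341 + 0.580·0.1909 = 0.5030 bits

I(X;Y) = H(X) - H(X|Y) = 0.8687 - 0.5030 = 0.3657 bits

Cross-check via I(X;Y) = H(X) + H(Y) - H(X,Y): computing H(Y) from the column sums and H(X,Y) from the 4 cells in the same way gives H(Y) = 0.9815 bits and H(X,Y) = 1.4845 bits, so
I(X;Y) = 0.8687 + 0.9815 - 1.4845 = 0.3657 bits ✓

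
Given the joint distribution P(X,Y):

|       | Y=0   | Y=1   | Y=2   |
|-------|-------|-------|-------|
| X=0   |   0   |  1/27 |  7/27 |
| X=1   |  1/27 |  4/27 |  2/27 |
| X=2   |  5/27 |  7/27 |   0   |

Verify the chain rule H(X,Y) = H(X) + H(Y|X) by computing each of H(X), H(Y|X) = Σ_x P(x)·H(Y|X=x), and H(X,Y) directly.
H(X) = 1.5448 bits, H(Y|X) = 0.9540 bits, H(X,Y) = 2.4989 bits

Marginal of X (row sums):
  P(X=0) = 0 + 1/27 + 7/27 = 8/27
  P(X=1) = 1/27 + 4/27 + 2/27 = 7/27
  P(X=2) = 5/27 + 7/27 + 0 = 4/9
H(X) = -[(8/27)·log₂(8/27) + (7/27)·log₂(7/27) + (4/9)·log₂(4/9)]
  = 0.5199667 + 0.5049159 + 0.5199667 = 1.5448 bits

H(Y|X) = Σ_x P(x)·H(Y|X=x):
  X=0: P(X=0) = 8/27, P(Y|X=0) = (0, 1/8, 7/8) → H(Y|X=0) = 0.5435644
  X=1: P(X=1) = 7/27, P(Y|X=1) = (1/7, 4/7, 2/7) → H(Y|X=1) = 1.3787835
  X=2: P(X=2) = 4/9, P(Y|X=2) = (5/12, 7/12, 0) → H(Y|X=2) = 0.9798688
H(Y|X) = (8/27)·0.5435644 + (7/27)·1.3787835 + (4/9)·0.9798688 = 0.9540 bits

H(X,Y) = -Σ_{x,y} P(x,y) log₂ P(x,y). Per-cell terms -P(x,y)·log₂P(x,y):
  X=0: 0.0000000, 0.1761069, 0.5049159
  X=1: 0.1761069, 0.4081315, 0.2781398
  X=2: 0.4505480, 0.5049159, 0.0000000
  (cells with P = 0 contribute 0)
Sum of the 9 terms: H(X,Y) = 2.4989 bits

Chain rule check:
  H(X) + H(Y|X) = 1.5448 + 0.9540 = 2.4988 bits
  H(X,Y) = 2.4989 bits
✓ Chain rule verified (Δ = 0.0001 is 4-dp rounding noise: each of the three values was rounded independently).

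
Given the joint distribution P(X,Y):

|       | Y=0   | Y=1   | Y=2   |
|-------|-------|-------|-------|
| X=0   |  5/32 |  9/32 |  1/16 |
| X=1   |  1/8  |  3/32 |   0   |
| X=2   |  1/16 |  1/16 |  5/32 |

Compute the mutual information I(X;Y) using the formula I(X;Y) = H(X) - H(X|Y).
0.2286 bits

I(X;Y) = H(X) - H(X|Y)

Marginal of X (row sums):
  P(X=0) = 5/32 + 9/32 + 1/16 = 1/2
  P(X=1) = 1/8 + 3/32 + 0 = 7/32
  P(X=2) = 1/16 + 1/16 + 5/32 = 9/32
H(X) = -[(1/2)·log₂(1/2) + (7/32)·log₂(7/32) + (9/32)·log₂(9/32)]
  = 0.50000 + 0.47964 + 0.51471 = 1.49435 bits

Marginal of Y (column sums):
  P(Y=0) = 5/32 + 1/8 + 1/16 = 11/32
  P(Y=1) = 9/32 + 3/32 + 1/16 = 7/16
  P(Y=2) = 1/16 + 0 + 5/32 = 7/32
H(X|Y) = Σ_y P(y)·H(X|Y=y):
  Y=0: P(Y=0) = 11/32, P(X|Y=0) = (5/11, 4/11, 2/11) → H(X|Y=0) = 1.49492
  Y=1: P(Y=1) = 7/16, P(X|Y=1) = (9/14, 3/14, 1/7) → H(X|Y=1) = 1.28705
  Y=2: P(Y=2) = 7/32, P(X|Y=2) = (2/7, 0, 5/7) → H(X|Y=2) = 0.86312
H(X|Y) = (11/32)·1.49492 + (7/16)·1.28705 + (7/32)·0.86312 = 1.26577 bits

I(X;Y) = H(X) - H(X|Y) = 1.49435 - 1.26577 = 0.2286 bits

Cross-check via I(X;Y) = H(X) + H(Y) - H(X,Y): computing H(Y) from the column sums and H(X,Y) from the 9 cells in the same way gives H(Y) = 1.53099 bits and H(X,Y) = 2.79677 bits, so
I(X;Y) = 1.49435 + 1.53099 - 2.79677 = 0.2286 bits ✓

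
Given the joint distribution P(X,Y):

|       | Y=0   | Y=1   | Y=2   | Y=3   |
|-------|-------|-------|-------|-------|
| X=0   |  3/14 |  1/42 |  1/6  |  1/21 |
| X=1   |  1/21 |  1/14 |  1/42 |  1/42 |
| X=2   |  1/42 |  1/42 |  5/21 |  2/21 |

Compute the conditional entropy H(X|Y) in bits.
1.2187 bits

H(X|Y) = H(X,Y) - H(Y)

H(X,Y) = -Σ_{x,y} P(x,y) log₂ P(x,y). Per-cell terms -P(x,y)·log₂P(x,y):
  X=0: 0.47623, 0.12839, 0.43083, 0.20916
  X=1: 0.20916, 0.27195, 0.12839, 0.12839
  X=2: 0.12839, 0.12839, 0.49295, 0.32308
Sum of the 12 terms: H(X,Y) = 3.0553 bits

Marginal of Y (column sums):
  P(Y=0) = 3/14 + 1/21 + 1/42 = 2/7
  P(Y=1) = 1/42 + 1/14 + 1/42 = 5/42
  P(Y=2) = 1/6 + 1/42 + 5/21 = 3/7
  P(Y=3) = 1/21 + 1/42 + 2/21 = 1/6
H(Y) = -[(2/7)·log₂(2/7) + (5/42)·log₂(5/42) + (3/7)·log₂(3/7) + (1/6)·log₂(1/6)]
  = 0.51639 + 0.36552 + 0.52388 + 0.43083 = 1.8366 bits

H(X|Y) = H(X,Y) - H(Y) = 3.0553 - 1.8366 = 1.2187 bits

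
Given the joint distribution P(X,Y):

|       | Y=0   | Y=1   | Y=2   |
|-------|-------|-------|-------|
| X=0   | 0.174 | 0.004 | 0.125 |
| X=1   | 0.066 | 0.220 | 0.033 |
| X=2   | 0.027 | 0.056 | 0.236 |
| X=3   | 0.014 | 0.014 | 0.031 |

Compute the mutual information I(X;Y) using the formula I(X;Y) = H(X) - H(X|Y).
0.4324 bits

I(X;Y) = H(X) - H(X|Y)

Marginal of X (row sums):
  P(X=0) = 0.174 + 0.004 + 0.125 = 0.303
  P(X=1) = 0.066 + 0.220 + 0.033 = 0.319
  P(X=2) = 0.027 + 0.056 + 0.236 = 0.319
  P(X=3) = 0.014 + 0.014 + 0.031 = 0.059
H(X) = -[0.303·log₂(0.303) + 0.319·log₂(0.319) + 0.319·log₂(0.319) + 0.059·log₂(0.059)]
  = 0.5220 + 0.5258 + 0.5258 + 0.2409 = 1.8145 bits

Marginal of Y (column sums):
  P(Y=0) = 0.174 + 0.066 + 0.027 + 0.014 = 0.281
  P(Y=1) = 0.004 + 0.220 + 0.056 + 0.014 = 0.294
  P(Y=2) = 0.125 + 0.033 + 0.236 + 0.031 = 0.425
H(X|Y) = Σ_y P(y)·H(X|Y=y):
  Y=0: P(Y=0) = 0.281, P(X|Y=0) = (174/281, 66/281, 27/281, 14/281) → H(X|Y=0) = 1.4594
  Y=1: P(Y=1) = 0.294, P(X|Y=1) = (2/147, 110/147, 4/21, 1/21) → H(X|Y=1) = 1.0622
  Y=2: P(Y=2) = 0.425, P(X|Y=2) = (5/17, 33/425, 236/425, 31/425) → H(X|Y=2) = 1.5523
H(X|Y) = 0.281·1.4594 + 0.294·1.0622 + 0.425·1.5523 = 1.3821 bits

I(X;Y) = H(X) - H(X|Y) = 1.8145 - 1.3821 = 0.4324 bits

Cross-check via I(X;Y) = H(X) + H(Y) - H(X,Y): computing H(Y) from the column sums and H(X,Y) from the 12 cells in the same way gives H(Y) = 1.5585 bits and H(X,Y) = 2.9406 bits, so
I(X;Y) = 1.8145 + 1.5585 - 2.9406 = 0.4324 bits ✓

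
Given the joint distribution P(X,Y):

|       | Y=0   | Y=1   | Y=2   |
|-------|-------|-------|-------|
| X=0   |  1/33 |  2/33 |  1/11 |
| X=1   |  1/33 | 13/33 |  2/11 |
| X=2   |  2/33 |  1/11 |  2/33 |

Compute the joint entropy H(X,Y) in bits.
2.6467 bits

H(X,Y) = -Σ_{x,y} P(x,y) log₂ P(x,y). Per-cell terms -P(x,y)·log₂P(x,y):
  X=0: 0.1529, 0.2451, 0.3145
  X=1: 0.1529, 0.5294, 0.4472
  X=2: 0.2451, 0.3145, 0.2451
Sum of the 9 terms: H(X,Y) = 2.6467 bits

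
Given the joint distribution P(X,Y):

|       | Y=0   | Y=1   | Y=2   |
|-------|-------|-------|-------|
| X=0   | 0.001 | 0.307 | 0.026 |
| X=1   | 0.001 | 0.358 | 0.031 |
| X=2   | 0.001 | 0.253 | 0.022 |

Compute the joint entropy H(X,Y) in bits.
1.9985 bits

H(X,Y) = -Σ_{x,y} P(x,y) log₂ P(x,y). Per-cell terms -P(x,y)·log₂P(x,y):
  X=0: 0.0100, 0.5230, 0.1369
  X=1: 0.0100, 0.5305, 0.1554
  X=2: 0.0100, 0.5016, 0.1211
Sum of the 9 terms: H(X,Y) = 1.9985 bits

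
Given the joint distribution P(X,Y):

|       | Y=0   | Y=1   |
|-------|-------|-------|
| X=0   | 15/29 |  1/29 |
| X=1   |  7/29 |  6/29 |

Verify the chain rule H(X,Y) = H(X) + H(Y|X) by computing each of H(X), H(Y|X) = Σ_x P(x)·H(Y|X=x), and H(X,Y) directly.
H(X) = 0.9923 bits, H(Y|X) = 0.6325 bits, H(X,Y) = 1.6247 bits

Marginal of X (row sums):
  P(X=0) = 15/29 + 1/29 = 16/29
  P(X=1) = 7/29 + 6/29 = 13/29
H(X) = -[(16/29)·log₂(16/29) + (13/29)·log₂(13/29)]
  = 0.47337 + 0.51890 = 0.9923 bits

H(Y|X) = Σ_x P(x)·H(Y|X=x):
  X=0: P(X=0) = 16/29, P(Y|X=0) = (15/16, 1/16) → H(Y|X=0) = 0.33729
  X=1: P(X=1) = 13/29, P(Y|X=1) = (7/13, 6/13) → H(Y|X=1) = 0.99573
H(Y|X) = (16/29)·0.33729 + (13/29)·0.99573 = 0.6325 bits

H(X,Y) = -Σ_{x,y} P(x,y) log₂ P(x,y). Per-cell terms -P(x,y)·log₂P(x,y):
  X=0: 0.49194, 0.16752
  X=1: 0.49498, 0.47028
Sum of the 4 terms: H(X,Y) = 1.6247 bits

Chain rule check:
  H(X) + H(Y|X) = 0.9923 + 0.6325 = 1.6248 bits
  H(X,Y) = 1.6247 bits
✓ Chain rule verified (Δ = 0.0001 is 4-dp rounding noise: each of the three values was rounded independently).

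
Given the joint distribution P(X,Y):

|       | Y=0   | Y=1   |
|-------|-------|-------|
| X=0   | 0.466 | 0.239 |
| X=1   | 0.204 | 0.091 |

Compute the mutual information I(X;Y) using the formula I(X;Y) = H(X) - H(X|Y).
0.0006 bits

I(X;Y) = H(X) - H(X|Y)

Marginal of X (row sums):
  P(X=0) = 0.466 + 0.239 = 0.705
  P(X=1) = 0.204 + 0.091 = 0.295
H(X) = -[0.705·log₂(0.705) + 0.295·log₂(0.295)]
  = 0.3555 + 0.5196 = 0.8751 bits

Marginal of Y (column sums):
  P(Y=0) = 0.466 + 0.204 = 0.670
  P(Y=1) = 0.239 + 0.091 = 0.330
H(X|Y) = Σ_y P(y)·H(X|Y=y):
  Y=0: P(Y=0) = 0.670, P(X|Y=0) = (233/335, 102/335) → H(X|Y=0) = 0.8867
  Y=1: P(Y=1) = 0.330, P(X|Y=1) = (239/330, 91/330) → H(X|Y=1) = 0.8496
H(X|Y) = 0.670·0.8867 + 0.330·0.8496 = 0.8745 bits

I(X;Y) = H(X) - H(X|Y) = 0.8751 - 0.8745 = 0.0006 bits

Cross-check via I(X;Y) = H(X) + H(Y) - H(X,Y): computing H(Y) from the column sums and H(X,Y) from the 4 cells in the same way gives H(Y) = 0.9149 bits and H(X,Y) = 1.7894 bits, so
I(X;Y) = 0.8751 + 0.9149 - 1.7894 = 0.0006 bits ✓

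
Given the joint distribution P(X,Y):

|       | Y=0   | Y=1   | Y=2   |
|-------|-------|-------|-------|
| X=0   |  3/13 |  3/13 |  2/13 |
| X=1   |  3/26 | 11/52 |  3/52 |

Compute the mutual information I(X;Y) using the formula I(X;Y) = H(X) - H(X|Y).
0.0228 bits

I(X;Y) = H(X) - H(X|Y)

Marginal of X (row sums):
  P(X=0) = 3/13 + 3/13 + 2/13 = 8/13
  P(X=1) = 3/26 + 11/52 + 3/52 = 5/13
H(X) = -[(8/13)·log₂(8/13) + (5/13)·log₂(5/13)]
  = 0.4310 + 0.5302 = 0.9612 bits

Marginal of Y (column sums):
  P(Y=0) = 3/13 + 3/26 = 9/26
  P(Y=1) = 3/13 + 11/52 = 23/52
  P(Y=2) = 2/13 + 3/52 = 11/52
H(X|Y) = Σ_y P(y)·H(X|Y=y):
  Y=0: P(Y=0) = 9/26, P(X|Y=0) = (2/3, 1/3) → H(X|Y=0) = 0.9183
  Y=1: P(Y=1) = 23/52, P(X|Y=1) = (12/23, 11/23) → H(X|Y=1) = 0.9986
  Y=2: P(Y=2) = 11/52, P(X|Y=2) = (8/11, 3/11) → H(X|Y=2) = 0.8454
H(X|Y) = (9/26)·0.9183 + (23/52)·0.9986 + (11/52)·0.8454 = 0.9384 bits

I(X;Y) = H(X) - H(X|Y) = 0.9612 - 0.9384 = 0.0228 bits

Cross-check via I(X;Y) = H(X) + H(Y) - H(X,Y): computing H(Y) from the column sums and H(X,Y) from the 6 cells in the same way gives H(Y) = 1.5244 bits and H(X,Y) = 2.4628 bits, so
I(X;Y) = 0.9612 + 1.5244 - 2.4628 = 0.0228 bits ✓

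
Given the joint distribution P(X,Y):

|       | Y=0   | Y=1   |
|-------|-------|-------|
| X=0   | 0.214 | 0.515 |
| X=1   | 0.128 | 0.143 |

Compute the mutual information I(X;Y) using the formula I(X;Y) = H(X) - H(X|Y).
0.0197 bits

I(X;Y) = H(X) - H(X|Y)

Marginal of X (row sums):
  P(X=0) = 0.214 + 0.515 = 0.729
  P(X=1) = 0.128 + 0.143 = 0.271
H(X) = -[0.729·log₂(0.729) + 0.271·log₂(0.271)]
  = 0.3324 + 0.5105 = 0.8429 bits

Marginal of Y (column sums):
  P(Y=0) = 0.214 + 0.128 = 0.342
  P(Y=1) = 0.515 + 0.143 = 0.658
H(X|Y) = Σ_y P(y)·H(X|Y=y):
  Y=0: P(Y=0) = 0.342, P(X|Y=0) = (107/171, 64/171) → H(X|Y=0) = 0.9539
  Y=1: P(Y=1) = 0.658, P(X|Y=1) = (515/658, 143/658) → H(X|Y=1) = 0.7553
H(X|Y) = 0.342·0.9539 + 0.658·0.7553 = 0.8232 bits

I(X;Y) = H(X) - H(X|Y) = 0.8429 - 0.8232 = 0.0197 bits

Cross-check via I(X;Y) = H(X) + H(Y) - H(X,Y): computing H(Y) from the column sums and H(X,Y) from the 4 cells in the same way gives H(Y) = 0.9267 bits and H(X,Y) = 1.7499 bits, so
I(X;Y) = 0.8429 + 0.9267 - 1.7499 = 0.0197 bits ✓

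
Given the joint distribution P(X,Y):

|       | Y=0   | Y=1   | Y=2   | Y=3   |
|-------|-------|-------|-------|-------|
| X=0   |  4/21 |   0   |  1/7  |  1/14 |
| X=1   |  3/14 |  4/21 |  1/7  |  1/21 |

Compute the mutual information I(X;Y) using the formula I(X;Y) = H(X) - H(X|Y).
0.1686 bits

I(X;Y) = H(X) - H(X|Y)

Marginal of X (row sums):
  P(X=0) = 4/21 + 0 + 1/7 + 1/14 = 17/42
  P(X=1) = 3/14 + 4/21 + 1/7 + 1/21 = 25/42
H(X) = -[(17/42)·log₂(17/42) + (25/42)·log₂(25/42)]
  = 0.5282 + 0.4455 = 0.9737 bits

Marginal of Y (column sums):
  P(Y=0) = 4/21 + 3/14 = 17/42
  P(Y=1) = 0 + 4/21 = 4/21
  P(Y=2) = 1/7 + 1/7 = 2/7
  P(Y=3) = 1/14 + 1/21 = 5/42
H(X|Y) = Σ_y P(y)·H(X|Y=y):
  Y=0: P(Y=0) = 17/42, P(X|Y=0) = (8/17, 9/17) → H(X|Y=0) = 0.9975
  Y=1: P(Y=1) = 4/21, P(X|Y=1) = (0, 1) → H(X|Y=1) = 0.0000
  Y=2: P(Y=2) = 2/7, P(X|Y=2) = (1/2, 1/2) → H(X|Y=2) = 1.0000
  Y=3: P(Y=3) = 5/42, P(X|Y=3) = (3/5, 2/5) → H(X|Y=3) = 0.9710
H(X|Y) = (17/42)·0.9975 + (4/21)·0.0000 + (2/7)·1.0000 + (5/42)·0.9710 = 0.8051 bits

I(X;Y) = H(X) - H(X|Y) = 0.9737 - 0.8051 = 0.1686 bits

Cross-check via I(X;Y) = H(X) + H(Y) - H(X,Y): computing H(Y) from the column sums and H(X,Y) from the 8 cells in the same way gives H(Y) = 1.8657 bits and H(X,Y) = 2.6708 bits, so
I(X;Y) = 0.9737 + 1.8657 - 2.6708 = 0.1686 bits ✓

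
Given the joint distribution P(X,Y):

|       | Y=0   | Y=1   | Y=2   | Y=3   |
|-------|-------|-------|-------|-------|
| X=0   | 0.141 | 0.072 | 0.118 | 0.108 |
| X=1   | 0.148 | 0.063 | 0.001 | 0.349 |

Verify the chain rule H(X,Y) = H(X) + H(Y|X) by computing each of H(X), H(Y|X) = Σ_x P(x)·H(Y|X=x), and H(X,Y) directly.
H(X) = 0.9892 bits, H(Y|X) = 1.5924 bits, H(X,Y) = 2.5816 bits

Marginal of X (row sums):
  P(X=0) = 0.141 + 0.072 + 0.118 + 0.108 = 0.439
  P(X=1) = 0.148 + 0.063 + 0.001 + 0.349 = 0.561
H(X) = -[0.439·log₂(0.439) + 0.561·log₂(0.561)]
  = 0.52140 + 0.46783 = 0.9892 bits

H(Y|X) = Σ_x P(x)·H(Y|X=x):
  X=0: P(X=0) = 0.439, P(Y|X=0) = (141/439, 72/439, 118/439, 108/439) → H(Y|X=0) = 1.96124
  X=1: P(X=1) = 0.561, P(Y|X=1) = (148/561, 21/187, 1/561, 349/561) → H(Y|X=1) = 1.30369
H(Y|X) = 0.439·1.96124 + 0.561·1.30369 = 1.5924 bits

H(X,Y) = -Σ_{x,y} P(x,y) log₂ P(x,y). Per-cell terms -P(x,y)·log₂P(x,y):
  X=0: 0.39850, 0.27330, 0.36381, 0.34678
  X=1: 0.40794, 0.25128, 0.00997, 0.53003
Sum of the 8 terms: H(X,Y) = 2.5816 bits

Chain rule check:
  H(X) + H(Y|X) = 0.9892 + 1.5924 = 2.5816 bits
  H(X,Y) = 2.5816 bits
✓ Chain rule verified.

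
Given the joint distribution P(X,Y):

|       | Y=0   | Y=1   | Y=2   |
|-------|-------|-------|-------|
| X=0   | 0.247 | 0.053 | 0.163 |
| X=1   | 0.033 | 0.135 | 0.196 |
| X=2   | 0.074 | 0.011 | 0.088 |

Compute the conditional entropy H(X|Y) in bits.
1.3077 bits

H(X|Y) = H(X,Y) - H(Y)

H(X,Y) = -Σ_{x,y} P(x,y) log₂ P(x,y). Per-cell terms -P(x,y)·log₂P(x,y):
  X=0: 0.49830, 0.22461, 0.42658
  X=1: 0.16241, 0.39001, 0.46081
  X=2: 0.27797, 0.07157, 0.30856
Sum of the 9 terms: H(X,Y) = 2.8208 bits

Marginal of Y (column sums):
  P(Y=0) = 0.247 + 0.033 + 0.074 = 0.354
  P(Y=1) = 0.053 + 0.135 + 0.011 = 0.199
  P(Y=2) = 0.163 + 0.196 + 0.088 = 0.447
H(Y) = -[0.354·log₂(0.354) + 0.199·log₂(0.199) + 0.447·log₂(0.447)]
  = 0.53036 + 0.46350 + 0.51926 = 1.5131 bits

H(X|Y) = H(X,Y) - H(Y) = 2.8208 - 1.5131 = 1.3077 bits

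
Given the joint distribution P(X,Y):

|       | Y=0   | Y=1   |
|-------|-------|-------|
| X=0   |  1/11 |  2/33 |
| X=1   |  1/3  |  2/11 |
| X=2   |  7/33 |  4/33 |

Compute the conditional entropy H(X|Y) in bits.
1.4330 bits

H(X|Y) = H(X,Y) - H(Y)

H(X,Y) = -Σ_{x,y} P(x,y) log₂ P(x,y). Per-cell terms -P(x,y)·log₂P(x,y):
  X=0: 0.314494, 0.245115
  X=1: 0.528321, 0.447169
  X=2: 0.474523, 0.369017
Sum of the 6 terms: H(X,Y) = 2.37864 bits

Marginal of Y (column sums):
  P(Y=0) = 1/11 + 1/3 + 7/33 = 7/11
  P(Y=1) = 2/33 + 2/11 + 4/33 = 4/11
H(Y) = -[(7/11)·log₂(7/11) + (4/11)·log₂(4/11)]
  = 0.414958 + 0.530702 = 0.94566 bits

H(X|Y) = H(X,Y) - H(Y) = 2.37864 - 0.94566 = 1.4330 bits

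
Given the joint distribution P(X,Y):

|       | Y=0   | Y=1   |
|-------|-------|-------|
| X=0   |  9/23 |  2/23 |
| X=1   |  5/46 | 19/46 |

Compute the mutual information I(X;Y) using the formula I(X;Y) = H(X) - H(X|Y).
0.2877 bits

I(X;Y) = H(X) - H(X|Y)

Marginal of X (row sums):
  P(X=0) = 9/23 + 2/23 = 11/23
  P(X=1) = 5/46 + 19/46 = 12/23
H(X) = -[(11/23)·log₂(11/23) + (12/23)·log₂(12/23)]
  = 0.508932 + 0.489704 = 0.99864 bits

Marginal of Y (column sums):
  P(Y=0) = 9/23 + 5/46 = 1/2
  P(Y=1) = 2/23 + 19/46 = 1/2
H(X|Y) = Σ_y P(y)·H(X|Y=y):
  Y=0: P(Y=0) = 1/2, P(X|Y=0) = (18/23, 5/23) → H(X|Y=0) = 0.755375
  Y=1: P(Y=1) = 1/2, P(X|Y=1) = (4/23, 19/23) → H(X|Y=1) = 0.666578
H(X|Y) = (1/2)·0.755375 + (1/2)·0.666578 = 0.71098 bits

I(X;Y) = H(X) - H(X|Y) = 0.99864 - 0.71098 = 0.2877 bits

Cross-check via I(X;Y) = H(X) + H(Y) - H(X,Y): computing H(Y) from the column sums and H(X,Y) from the 4 cells in the same way gives H(Y) = 1.00000 bits and H(X,Y) = 1.71098 bits, so
I(X;Y) = 0.99864 + 1.00000 - 1.71098 = 0.2877 bits ✓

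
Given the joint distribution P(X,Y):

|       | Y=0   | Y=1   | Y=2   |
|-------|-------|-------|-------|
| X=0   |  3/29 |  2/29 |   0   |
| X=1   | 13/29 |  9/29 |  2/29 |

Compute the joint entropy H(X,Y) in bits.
1.9135 bits

H(X,Y) = -Σ_{x,y} P(x,y) log₂ P(x,y). Per-cell terms -P(x,y)·log₂P(x,y):
  X=0: 0.33859, 0.26607, 0.00000
  X=1: 0.51890, 0.52388, 0.26607
  (cells with P = 0 contribute 0)
Sum of the 6 terms: H(X,Y) = 1.9135 bits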